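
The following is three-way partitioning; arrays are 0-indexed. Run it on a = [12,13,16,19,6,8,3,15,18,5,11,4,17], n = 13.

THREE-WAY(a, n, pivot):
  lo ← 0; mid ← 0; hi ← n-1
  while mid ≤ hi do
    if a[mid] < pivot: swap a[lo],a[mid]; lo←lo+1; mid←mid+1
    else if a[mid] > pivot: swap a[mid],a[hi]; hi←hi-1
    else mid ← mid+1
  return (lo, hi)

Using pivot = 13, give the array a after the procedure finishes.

lo=0 mid=0 hi=12
12<13: swap(0,0), lo=1 mid=1 ⇒ [12,13,16,19,6,8,3,15,18,5,11,4,17]
13=13: mid=2
16>13: swap(2,12), hi=11 ⇒ [12,13,17,19,6,8,3,15,18,5,11,4,16]
17>13: swap(2,11), hi=10 ⇒ [12,13,4,19,6,8,3,15,18,5,11,17,16]
4<13: swap(1,2), lo=2 mid=3 ⇒ [12,4,13,19,6,8,3,15,18,5,11,17,16]
19>13: swap(3,10), hi=9 ⇒ [12,4,13,11,6,8,3,15,18,5,19,17,16]
11<13: swap(2,3), lo=3 mid=4 ⇒ [12,4,11,13,6,8,3,15,18,5,19,17,16]
6<13: swap(3,4), lo=4 mid=5 ⇒ [12,4,11,6,13,8,3,15,18,5,19,17,16]
8<13: swap(4,5), lo=5 mid=6 ⇒ [12,4,11,6,8,13,3,15,18,5,19,17,16]
3<13: swap(5,6), lo=6 mid=7 ⇒ [12,4,11,6,8,3,13,15,18,5,19,17,16]
15>13: swap(7,9), hi=8 ⇒ [12,4,11,6,8,3,13,5,18,15,19,17,16]
5<13: swap(6,7), lo=7 mid=8 ⇒ [12,4,11,6,8,3,5,13,18,15,19,17,16]
18>13: swap(8,8), hi=7 ⇒ [12,4,11,6,8,3,5,13,18,15,19,17,16]
done. lo=7 hi=7; a=[12,4,11,6,8,3,5,13,18,15,19,17,16]

[12,4,11,6,8,3,5,13,18,15,19,17,16]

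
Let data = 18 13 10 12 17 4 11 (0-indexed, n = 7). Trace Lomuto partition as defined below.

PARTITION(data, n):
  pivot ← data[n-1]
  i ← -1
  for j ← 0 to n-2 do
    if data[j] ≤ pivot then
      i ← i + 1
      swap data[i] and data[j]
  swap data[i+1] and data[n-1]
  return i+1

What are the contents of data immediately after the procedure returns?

10 4 11 12 17 13 18

pivot = data[6] = 11; i = -1
j=0: data[0]=18 > 11 → no swap
j=1: data[1]=13 > 11 → no swap
j=2: data[2]=10 ≤ 11 → i=0, swap data[0],data[2] → 10 13 18 12 17 4 11
j=3: data[3]=12 > 11 → no swap
j=4: data[4]=17 > 11 → no swap
j=5: data[5]=4 ≤ 11 → i=1, swap data[1],data[5] → 10 4 18 12 17 13 11
final swap data[2],data[6] → 10 4 11 12 17 13 18; return 2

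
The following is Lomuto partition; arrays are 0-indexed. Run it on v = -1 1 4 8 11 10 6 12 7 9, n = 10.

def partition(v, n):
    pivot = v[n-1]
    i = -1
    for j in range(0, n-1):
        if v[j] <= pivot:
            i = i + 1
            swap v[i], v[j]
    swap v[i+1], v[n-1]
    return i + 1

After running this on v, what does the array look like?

-1 1 4 8 6 7 9 12 10 11

pivot = v[9] = 9; i = -1
j=0: v[0]=-1 ≤ 9 → i=0, swap v[0],v[0] (no change) → -1 1 4 8 11 10 6 12 7 9
j=1: v[1]=1 ≤ 9 → i=1, swap v[1],v[1] (no change) → -1 1 4 8 11 10 6 12 7 9
j=2: v[2]=4 ≤ 9 → i=2, swap v[2],v[2] (no change) → -1 1 4 8 11 10 6 12 7 9
j=3: v[3]=8 ≤ 9 → i=3, swap v[3],v[3] (no change) → -1 1 4 8 11 10 6 12 7 9
j=4: v[4]=11 > 9 → no swap
j=5: v[5]=10 > 9 → no swap
j=6: v[6]=6 ≤ 9 → i=4, swap v[4],v[6] → -1 1 4 8 6 10 11 12 7 9
j=7: v[7]=12 > 9 → no swap
j=8: v[8]=7 ≤ 9 → i=5, swap v[5],v[8] → -1 1 4 8 6 7 11 12 10 9
final swap v[6],v[9] → -1 1 4 8 6 7 9 12 10 11; return 6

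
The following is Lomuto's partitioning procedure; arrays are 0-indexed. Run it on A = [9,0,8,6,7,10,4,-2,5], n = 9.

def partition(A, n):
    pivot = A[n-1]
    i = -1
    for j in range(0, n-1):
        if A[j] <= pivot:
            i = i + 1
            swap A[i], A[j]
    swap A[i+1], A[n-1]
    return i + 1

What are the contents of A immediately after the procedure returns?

[0,4,-2,5,7,10,9,8,6]

pivot = A[8] = 5; i = -1
j=0: A[0]=9 > 5 → no swap
j=1: A[1]=0 ≤ 5 → i=0, swap A[0],A[1] → [0,9,8,6,7,10,4,-2,5]
j=2: A[2]=8 > 5 → no swap
j=3: A[3]=6 > 5 → no swap
j=4: A[4]=7 > 5 → no swap
j=5: A[5]=10 > 5 → no swap
j=6: A[6]=4 ≤ 5 → i=1, swap A[1],A[6] → [0,4,8,6,7,10,9,-2,5]
j=7: A[7]=-2 ≤ 5 → i=2, swap A[2],A[7] → [0,4,-2,6,7,10,9,8,5]
final swap A[3],A[8] → [0,4,-2,5,7,10,9,8,6]; return 3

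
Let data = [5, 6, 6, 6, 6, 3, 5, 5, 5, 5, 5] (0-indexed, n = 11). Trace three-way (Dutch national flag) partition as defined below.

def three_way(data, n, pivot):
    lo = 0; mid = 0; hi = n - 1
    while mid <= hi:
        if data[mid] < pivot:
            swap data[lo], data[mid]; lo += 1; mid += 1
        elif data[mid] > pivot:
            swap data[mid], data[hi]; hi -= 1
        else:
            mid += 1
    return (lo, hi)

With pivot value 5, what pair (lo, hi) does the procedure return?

lo=0 mid=0 hi=10
5=5: mid=1
6>5: swap(1,10), hi=9 ⇒ [5, 5, 6, 6, 6, 3, 5, 5, 5, 5, 6]
5=5: mid=2
6>5: swap(2,9), hi=8 ⇒ [5, 5, 5, 6, 6, 3, 5, 5, 5, 6, 6]
5=5: mid=3
6>5: swap(3,8), hi=7 ⇒ [5, 5, 5, 5, 6, 3, 5, 5, 6, 6, 6]
5=5: mid=4
6>5: swap(4,7), hi=6 ⇒ [5, 5, 5, 5, 5, 3, 5, 6, 6, 6, 6]
5=5: mid=5
3<5: swap(0,5), lo=1 mid=6 ⇒ [3, 5, 5, 5, 5, 5, 5, 6, 6, 6, 6]
5=5: mid=7
done. lo=1 hi=6; data=[3, 5, 5, 5, 5, 5, 5, 6, 6, 6, 6]

(1, 6)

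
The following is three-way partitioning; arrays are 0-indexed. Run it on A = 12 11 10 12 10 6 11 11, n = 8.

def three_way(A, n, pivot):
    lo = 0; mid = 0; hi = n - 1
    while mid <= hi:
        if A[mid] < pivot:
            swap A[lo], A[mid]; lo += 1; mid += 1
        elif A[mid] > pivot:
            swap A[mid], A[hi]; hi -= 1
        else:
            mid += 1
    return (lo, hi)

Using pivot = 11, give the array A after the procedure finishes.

10 10 6 11 11 11 12 12

lo=0 mid=0 hi=7
12>11: swap(0,7), hi=6 ⇒ 11 11 10 12 10 6 11 12
11=11: mid=1
11=11: mid=2
10<11: swap(0,2), lo=1 mid=3 ⇒ 10 11 11 12 10 6 11 12
12>11: swap(3,6), hi=5 ⇒ 10 11 11 11 10 6 12 12
11=11: mid=4
10<11: swap(1,4), lo=2 mid=5 ⇒ 10 10 11 11 11 6 12 12
6<11: swap(2,5), lo=3 mid=6 ⇒ 10 10 6 11 11 11 12 12
done. lo=3 hi=5; A=10 10 6 11 11 11 12 12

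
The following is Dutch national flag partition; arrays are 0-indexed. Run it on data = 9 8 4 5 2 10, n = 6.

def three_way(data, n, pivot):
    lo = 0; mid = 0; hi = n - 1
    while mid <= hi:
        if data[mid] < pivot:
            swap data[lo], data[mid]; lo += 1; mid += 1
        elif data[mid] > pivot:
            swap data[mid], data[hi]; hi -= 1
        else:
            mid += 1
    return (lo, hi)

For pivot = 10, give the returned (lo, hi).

lo=0 mid=0 hi=5
9<10: swap(0,0), lo=1 mid=1 ⇒ 9 8 4 5 2 10
8<10: swap(1,1), lo=2 mid=2 ⇒ 9 8 4 5 2 10
4<10: swap(2,2), lo=3 mid=3 ⇒ 9 8 4 5 2 10
5<10: swap(3,3), lo=4 mid=4 ⇒ 9 8 4 5 2 10
2<10: swap(4,4), lo=5 mid=5 ⇒ 9 8 4 5 2 10
10=10: mid=6
done. lo=5 hi=5; data=9 8 4 5 2 10

(5, 5)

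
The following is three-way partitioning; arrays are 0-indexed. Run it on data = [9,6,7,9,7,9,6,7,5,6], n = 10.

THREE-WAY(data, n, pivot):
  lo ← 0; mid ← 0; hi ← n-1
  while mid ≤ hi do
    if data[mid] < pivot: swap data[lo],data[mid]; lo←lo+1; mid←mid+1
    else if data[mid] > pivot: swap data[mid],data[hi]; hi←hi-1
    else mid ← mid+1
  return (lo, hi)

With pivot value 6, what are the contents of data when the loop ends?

pivot = 6; lo=0, mid=0, hi=9
data[mid]=9>6: swap data[0],data[9]; hi=8 → [6,6,7,9,7,9,6,7,5,9]
data[mid]=6=6: mid=1
data[mid]=6=6: mid=2
data[mid]=7>6: swap data[2],data[8]; hi=7 → [6,6,5,9,7,9,6,7,7,9]
data[mid]=5<6: swap data[0],data[2]; lo=1,mid=3 → [5,6,6,9,7,9,6,7,7,9]
data[mid]=9>6: swap data[3],data[7]; hi=6 → [5,6,6,7,7,9,6,9,7,9]
data[mid]=7>6: swap data[3],data[6]; hi=5 → [5,6,6,6,7,9,7,9,7,9]
data[mid]=6=6: mid=4
data[mid]=7>6: swap data[4],data[5]; hi=4 → [5,6,6,6,9,7,7,9,7,9]
data[mid]=9>6: swap data[4],data[4]; hi=3 → [5,6,6,6,9,7,7,9,7,9]
end: lo=1, hi=3; data = [5,6,6,6,9,7,7,9,7,9]

[5,6,6,6,9,7,7,9,7,9]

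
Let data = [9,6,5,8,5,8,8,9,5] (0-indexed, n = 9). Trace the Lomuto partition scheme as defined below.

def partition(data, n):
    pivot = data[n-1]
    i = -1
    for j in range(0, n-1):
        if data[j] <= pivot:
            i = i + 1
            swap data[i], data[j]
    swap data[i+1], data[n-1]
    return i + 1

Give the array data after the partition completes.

[5,5,5,8,6,8,8,9,9]

pivot = data[8] = 5; i = -1
j=0: data[0]=9 > 5 → no swap
j=1: data[1]=6 > 5 → no swap
j=2: data[2]=5 ≤ 5 → i=0, swap data[0],data[2] → [5,6,9,8,5,8,8,9,5]
j=3: data[3]=8 > 5 → no swap
j=4: data[4]=5 ≤ 5 → i=1, swap data[1],data[4] → [5,5,9,8,6,8,8,9,5]
j=5: data[5]=8 > 5 → no swap
j=6: data[6]=8 > 5 → no swap
j=7: data[7]=9 > 5 → no swap
final swap data[2],data[8] → [5,5,5,8,6,8,8,9,9]; return 2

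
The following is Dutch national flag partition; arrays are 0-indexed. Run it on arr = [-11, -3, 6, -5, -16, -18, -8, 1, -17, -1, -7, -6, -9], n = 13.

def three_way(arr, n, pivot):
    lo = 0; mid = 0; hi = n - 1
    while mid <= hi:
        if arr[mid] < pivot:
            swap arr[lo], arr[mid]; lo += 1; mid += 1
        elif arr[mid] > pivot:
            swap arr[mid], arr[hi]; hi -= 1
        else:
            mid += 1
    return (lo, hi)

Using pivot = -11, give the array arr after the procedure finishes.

pivot = -11; lo=0, mid=0, hi=12
arr[mid]=-11=-11: mid=1
arr[mid]=-3>-11: swap arr[1],arr[12]; hi=11 → [-11, -9, 6, -5, -16, -18, -8, 1, -17, -1, -7, -6, -3]
arr[mid]=-9>-11: swap arr[1],arr[11]; hi=10 → [-11, -6, 6, -5, -16, -18, -8, 1, -17, -1, -7, -9, -3]
arr[mid]=-6>-11: swap arr[1],arr[10]; hi=9 → [-11, -7, 6, -5, -16, -18, -8, 1, -17, -1, -6, -9, -3]
arr[mid]=-7>-11: swap arr[1],arr[9]; hi=8 → [-11, -1, 6, -5, -16, -18, -8, 1, -17, -7, -6, -9, -3]
arr[mid]=-1>-11: swap arr[1],arr[8]; hi=7 → [-11, -17, 6, -5, -16, -18, -8, 1, -1, -7, -6, -9, -3]
arr[mid]=-17<-11: swap arr[0],arr[1]; lo=1,mid=2 → [-17, -11, 6, -5, -16, -18, -8, 1, -1, -7, -6, -9, -3]
arr[mid]=6>-11: swap arr[2],arr[7]; hi=6 → [-17, -11, 1, -5, -16, -18, -8, 6, -1, -7, -6, -9, -3]
arr[mid]=1>-11: swap arr[2],arr[6]; hi=5 → [-17, -11, -8, -5, -16, -18, 1, 6, -1, -7, -6, -9, -3]
arr[mid]=-8>-11: swap arr[2],arr[5]; hi=4 → [-17, -11, -18, -5, -16, -8, 1, 6, -1, -7, -6, -9, -3]
arr[mid]=-18<-11: swap arr[1],arr[2]; lo=2,mid=3 → [-17, -18, -11, -5, -16, -8, 1, 6, -1, -7, -6, -9, -3]
arr[mid]=-5>-11: swap arr[3],arr[4]; hi=3 → [-17, -18, -11, -16, -5, -8, 1, 6, -1, -7, -6, -9, -3]
arr[mid]=-16<-11: swap arr[2],arr[3]; lo=3,mid=4 → [-17, -18, -16, -11, -5, -8, 1, 6, -1, -7, -6, -9, -3]
end: lo=3, hi=3; arr = [-17, -18, -16, -11, -5, -8, 1, 6, -1, -7, -6, -9, -3]

[-17, -18, -16, -11, -5, -8, 1, 6, -1, -7, -6, -9, -3]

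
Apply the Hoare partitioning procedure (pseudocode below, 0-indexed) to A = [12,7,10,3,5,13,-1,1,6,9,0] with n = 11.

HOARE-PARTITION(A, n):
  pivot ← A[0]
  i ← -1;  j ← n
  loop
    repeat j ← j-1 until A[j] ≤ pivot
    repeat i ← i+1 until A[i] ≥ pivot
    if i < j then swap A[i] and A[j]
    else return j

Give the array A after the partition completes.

[0,7,10,3,5,9,-1,1,6,13,12]

pivot = A[0] = 12; i = -1, j = 11
j→10 (A[10]=0≤12), i→0 (A[0]=12≥12); i<j, swap → [0,7,10,3,5,13,-1,1,6,9,12]
j→9 (A[9]=9≤12), i→5 (A[5]=13≥12); i<j, swap → [0,7,10,3,5,9,-1,1,6,13,12]
j→8, i→9; i≥j, return j=8. A = [0,7,10,3,5,9,-1,1,6,13,12]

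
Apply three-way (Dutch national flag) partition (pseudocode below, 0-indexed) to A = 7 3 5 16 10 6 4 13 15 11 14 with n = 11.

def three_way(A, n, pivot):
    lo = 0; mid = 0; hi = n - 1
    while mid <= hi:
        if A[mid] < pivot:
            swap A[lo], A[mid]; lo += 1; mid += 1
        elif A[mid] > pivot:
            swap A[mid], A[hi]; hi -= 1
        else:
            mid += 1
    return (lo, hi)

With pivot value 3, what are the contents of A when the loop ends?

3 5 16 10 6 4 13 15 11 14 7

lo=0 mid=0 hi=10
7>3: swap(0,10), hi=9 ⇒ 14 3 5 16 10 6 4 13 15 11 7
14>3: swap(0,9), hi=8 ⇒ 11 3 5 16 10 6 4 13 15 14 7
11>3: swap(0,8), hi=7 ⇒ 15 3 5 16 10 6 4 13 11 14 7
15>3: swap(0,7), hi=6 ⇒ 13 3 5 16 10 6 4 15 11 14 7
13>3: swap(0,6), hi=5 ⇒ 4 3 5 16 10 6 13 15 11 14 7
4>3: swap(0,5), hi=4 ⇒ 6 3 5 16 10 4 13 15 11 14 7
6>3: swap(0,4), hi=3 ⇒ 10 3 5 16 6 4 13 15 11 14 7
10>3: swap(0,3), hi=2 ⇒ 16 3 5 10 6 4 13 15 11 14 7
16>3: swap(0,2), hi=1 ⇒ 5 3 16 10 6 4 13 15 11 14 7
5>3: swap(0,1), hi=0 ⇒ 3 5 16 10 6 4 13 15 11 14 7
3=3: mid=1
done. lo=0 hi=0; A=3 5 16 10 6 4 13 15 11 14 7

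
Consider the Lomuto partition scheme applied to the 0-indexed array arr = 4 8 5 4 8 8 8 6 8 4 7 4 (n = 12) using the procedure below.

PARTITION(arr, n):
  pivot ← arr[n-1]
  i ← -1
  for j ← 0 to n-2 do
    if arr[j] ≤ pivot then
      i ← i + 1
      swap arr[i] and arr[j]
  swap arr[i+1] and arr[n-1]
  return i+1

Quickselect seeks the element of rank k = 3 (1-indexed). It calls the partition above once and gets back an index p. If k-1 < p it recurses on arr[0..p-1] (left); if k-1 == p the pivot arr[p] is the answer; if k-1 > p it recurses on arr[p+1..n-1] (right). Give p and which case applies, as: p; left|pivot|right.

pivot = arr[11] = 4; i = -1
j=0: arr[0]=4 ≤ 4 → i=0, swap arr[0],arr[0] (no change) → 4 8 5 4 8 8 8 6 8 4 7 4
j=1: arr[1]=8 > 4 → no swap
j=2: arr[2]=5 > 4 → no swap
j=3: arr[3]=4 ≤ 4 → i=1, swap arr[1],arr[3] → 4 4 5 8 8 8 8 6 8 4 7 4
j=4: arr[4]=8 > 4 → no swap
j=5: arr[5]=8 > 4 → no swap
j=6: arr[6]=8 > 4 → no swap
j=7: arr[7]=6 > 4 → no swap
j=8: arr[8]=8 > 4 → no swap
j=9: arr[9]=4 ≤ 4 → i=2, swap arr[2],arr[9] → 4 4 4 8 8 8 8 6 8 5 7 4
j=10: arr[10]=7 > 4 → no swap
final swap arr[3],arr[11] → 4 4 4 4 8 8 8 6 8 5 7 8; return 3
p = 3; k-1 = 2 < 3 ⇒ left

3; left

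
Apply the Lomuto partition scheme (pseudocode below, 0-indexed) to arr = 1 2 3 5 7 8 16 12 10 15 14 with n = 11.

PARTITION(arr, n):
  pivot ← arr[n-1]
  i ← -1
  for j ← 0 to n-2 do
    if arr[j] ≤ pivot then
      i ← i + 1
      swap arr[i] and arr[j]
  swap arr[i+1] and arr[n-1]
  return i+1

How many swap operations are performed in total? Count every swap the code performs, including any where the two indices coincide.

pivot = arr[10] = 14; i = -1
j=0: arr[0]=1 ≤ 14 → i=0, swap arr[0],arr[0] (no change) → 1 2 3 5 7 8 16 12 10 15 14
j=1: arr[1]=2 ≤ 14 → i=1, swap arr[1],arr[1] (no change) → 1 2 3 5 7 8 16 12 10 15 14
j=2: arr[2]=3 ≤ 14 → i=2, swap arr[2],arr[2] (no change) → 1 2 3 5 7 8 16 12 10 15 14
j=3: arr[3]=5 ≤ 14 → i=3, swap arr[3],arr[3] (no change) → 1 2 3 5 7 8 16 12 10 15 14
j=4: arr[4]=7 ≤ 14 → i=4, swap arr[4],arr[4] (no change) → 1 2 3 5 7 8 16 12 10 15 14
j=5: arr[5]=8 ≤ 14 → i=5, swap arr[5],arr[5] (no change) → 1 2 3 5 7 8 16 12 10 15 14
j=6: arr[6]=16 > 14 → no swap
j=7: arr[7]=12 ≤ 14 → i=6, swap arr[6],arr[7] → 1 2 3 5 7 8 12 16 10 15 14
j=8: arr[8]=10 ≤ 14 → i=7, swap arr[7],arr[8] → 1 2 3 5 7 8 12 10 16 15 14
j=9: arr[9]=15 > 14 → no swap
final swap arr[8],arr[10] → 1 2 3 5 7 8 12 10 14 15 16; return 8

9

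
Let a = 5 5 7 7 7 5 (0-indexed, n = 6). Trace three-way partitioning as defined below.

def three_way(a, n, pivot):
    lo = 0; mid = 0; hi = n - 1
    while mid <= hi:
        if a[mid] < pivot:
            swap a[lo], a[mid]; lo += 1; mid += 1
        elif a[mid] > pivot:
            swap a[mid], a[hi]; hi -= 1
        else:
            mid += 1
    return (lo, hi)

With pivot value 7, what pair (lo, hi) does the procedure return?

pivot = 7; lo=0, mid=0, hi=5
a[mid]=5<7: swap a[0],a[0]; lo=1,mid=1 → 5 5 7 7 7 5
a[mid]=5<7: swap a[1],a[1]; lo=2,mid=2 → 5 5 7 7 7 5
a[mid]=7=7: mid=3
a[mid]=7=7: mid=4
a[mid]=7=7: mid=5
a[mid]=5<7: swap a[2],a[5]; lo=3,mid=6 → 5 5 5 7 7 7
end: lo=3, hi=5; a = 5 5 5 7 7 7

(3, 5)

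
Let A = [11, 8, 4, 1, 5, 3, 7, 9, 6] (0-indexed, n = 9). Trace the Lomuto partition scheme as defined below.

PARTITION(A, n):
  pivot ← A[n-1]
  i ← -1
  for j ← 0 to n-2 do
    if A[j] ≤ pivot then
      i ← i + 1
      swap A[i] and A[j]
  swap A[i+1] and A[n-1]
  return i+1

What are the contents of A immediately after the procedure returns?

[4, 1, 5, 3, 6, 8, 7, 9, 11]

pivot=6, i=-1
j=0: 11>6, skip
j=1: 8>6, skip
j=2: 4≤6, i=0, swap(0,2) ⇒ [4, 8, 11, 1, 5, 3, 7, 9, 6]
j=3: 1≤6, i=1, swap(1,3) ⇒ [4, 1, 11, 8, 5, 3, 7, 9, 6]
j=4: 5≤6, i=2, swap(2,4) ⇒ [4, 1, 5, 8, 11, 3, 7, 9, 6]
j=5: 3≤6, i=3, swap(3,5) ⇒ [4, 1, 5, 3, 11, 8, 7, 9, 6]
j=6: 7>6, skip
j=7: 9>6, skip
swap(4,8) ⇒ [4, 1, 5, 3, 6, 8, 7, 9, 11]; return 4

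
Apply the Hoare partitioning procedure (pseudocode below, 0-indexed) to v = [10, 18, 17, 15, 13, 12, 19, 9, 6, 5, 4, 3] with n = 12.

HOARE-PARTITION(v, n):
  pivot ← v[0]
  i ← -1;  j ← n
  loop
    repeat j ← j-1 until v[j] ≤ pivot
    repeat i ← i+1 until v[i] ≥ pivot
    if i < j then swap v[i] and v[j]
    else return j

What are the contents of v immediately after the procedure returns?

[3, 4, 5, 6, 9, 12, 19, 13, 15, 17, 18, 10]

pivot = v[0] = 10; i = -1, j = 12
j→11 (v[11]=3≤10), i→0 (v[0]=10≥10); i<j, swap → [3, 18, 17, 15, 13, 12, 19, 9, 6, 5, 4, 10]
j→10 (v[10]=4≤10), i→1 (v[1]=18≥10); i<j, swap → [3, 4, 17, 15, 13, 12, 19, 9, 6, 5, 18, 10]
j→9 (v[9]=5≤10), i→2 (v[2]=17≥10); i<j, swap → [3, 4, 5, 15, 13, 12, 19, 9, 6, 17, 18, 10]
j→8 (v[8]=6≤10), i→3 (v[3]=15≥10); i<j, swap → [3, 4, 5, 6, 13, 12, 19, 9, 15, 17, 18, 10]
j→7 (v[7]=9≤10), i→4 (v[4]=13≥10); i<j, swap → [3, 4, 5, 6, 9, 12, 19, 13, 15, 17, 18, 10]
j→4, i→5; i≥j, return j=4. v = [3, 4, 5, 6, 9, 12, 19, 13, 15, 17, 18, 10]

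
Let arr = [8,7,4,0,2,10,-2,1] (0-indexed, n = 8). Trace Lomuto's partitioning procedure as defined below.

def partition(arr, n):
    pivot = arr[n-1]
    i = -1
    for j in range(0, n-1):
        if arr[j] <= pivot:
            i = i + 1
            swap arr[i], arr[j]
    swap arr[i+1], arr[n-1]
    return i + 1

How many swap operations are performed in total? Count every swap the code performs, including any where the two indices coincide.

pivot = arr[7] = 1; i = -1
j=0: arr[0]=8 > 1 → no swap
j=1: arr[1]=7 > 1 → no swap
j=2: arr[2]=4 > 1 → no swap
j=3: arr[3]=0 ≤ 1 → i=0, swap arr[0],arr[3] → [0,7,4,8,2,10,-2,1]
j=4: arr[4]=2 > 1 → no swap
j=5: arr[5]=10 > 1 → no swap
j=6: arr[6]=-2 ≤ 1 → i=1, swap arr[1],arr[6] → [0,-2,4,8,2,10,7,1]
final swap arr[2],arr[7] → [0,-2,1,8,2,10,7,4]; return 2

3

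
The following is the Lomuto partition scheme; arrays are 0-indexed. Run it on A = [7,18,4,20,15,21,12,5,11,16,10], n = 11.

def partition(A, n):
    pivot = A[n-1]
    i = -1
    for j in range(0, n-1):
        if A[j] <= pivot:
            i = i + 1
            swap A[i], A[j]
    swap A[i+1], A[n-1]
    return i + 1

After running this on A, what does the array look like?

[7,4,5,10,15,21,12,18,11,16,20]

pivot=10, i=-1
j=0: 7≤10, i=0, swap(0,0) ⇒ [7,18,4,20,15,21,12,5,11,16,10]
j=1: 18>10, skip
j=2: 4≤10, i=1, swap(1,2) ⇒ [7,4,18,20,15,21,12,5,11,16,10]
j=3: 20>10, skip
j=4: 15>10, skip
j=5: 21>10, skip
j=6: 12>10, skip
j=7: 5≤10, i=2, swap(2,7) ⇒ [7,4,5,20,15,21,12,18,11,16,10]
j=8: 11>10, skip
j=9: 16>10, skip
swap(3,10) ⇒ [7,4,5,10,15,21,12,18,11,16,20]; return 3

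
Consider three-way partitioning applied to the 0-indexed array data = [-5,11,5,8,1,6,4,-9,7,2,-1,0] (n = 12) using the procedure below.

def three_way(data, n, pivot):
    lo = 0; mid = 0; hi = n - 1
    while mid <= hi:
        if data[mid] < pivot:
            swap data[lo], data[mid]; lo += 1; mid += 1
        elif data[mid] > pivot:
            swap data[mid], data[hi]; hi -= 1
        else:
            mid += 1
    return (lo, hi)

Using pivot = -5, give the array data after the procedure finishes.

lo=0 mid=0 hi=11
-5=-5: mid=1
11>-5: swap(1,11), hi=10 ⇒ [-5,0,5,8,1,6,4,-9,7,2,-1,11]
0>-5: swap(1,10), hi=9 ⇒ [-5,-1,5,8,1,6,4,-9,7,2,0,11]
-1>-5: swap(1,9), hi=8 ⇒ [-5,2,5,8,1,6,4,-9,7,-1,0,11]
2>-5: swap(1,8), hi=7 ⇒ [-5,7,5,8,1,6,4,-9,2,-1,0,11]
7>-5: swap(1,7), hi=6 ⇒ [-5,-9,5,8,1,6,4,7,2,-1,0,11]
-9<-5: swap(0,1), lo=1 mid=2 ⇒ [-9,-5,5,8,1,6,4,7,2,-1,0,11]
5>-5: swap(2,6), hi=5 ⇒ [-9,-5,4,8,1,6,5,7,2,-1,0,11]
4>-5: swap(2,5), hi=4 ⇒ [-9,-5,6,8,1,4,5,7,2,-1,0,11]
6>-5: swap(2,4), hi=3 ⇒ [-9,-5,1,8,6,4,5,7,2,-1,0,11]
1>-5: swap(2,3), hi=2 ⇒ [-9,-5,8,1,6,4,5,7,2,-1,0,11]
8>-5: swap(2,2), hi=1 ⇒ [-9,-5,8,1,6,4,5,7,2,-1,0,11]
done. lo=1 hi=1; data=[-9,-5,8,1,6,4,5,7,2,-1,0,11]

[-9,-5,8,1,6,4,5,7,2,-1,0,11]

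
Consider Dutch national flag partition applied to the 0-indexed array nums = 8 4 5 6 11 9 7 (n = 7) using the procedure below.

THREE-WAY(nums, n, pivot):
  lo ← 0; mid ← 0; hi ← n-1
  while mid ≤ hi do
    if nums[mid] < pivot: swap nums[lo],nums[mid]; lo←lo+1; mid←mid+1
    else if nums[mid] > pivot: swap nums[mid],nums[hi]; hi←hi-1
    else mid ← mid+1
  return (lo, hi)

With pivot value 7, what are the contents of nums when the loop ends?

lo=0 mid=0 hi=6
8>7: swap(0,6), hi=5 ⇒ 7 4 5 6 11 9 8
7=7: mid=1
4<7: swap(0,1), lo=1 mid=2 ⇒ 4 7 5 6 11 9 8
5<7: swap(1,2), lo=2 mid=3 ⇒ 4 5 7 6 11 9 8
6<7: swap(2,3), lo=3 mid=4 ⇒ 4 5 6 7 11 9 8
11>7: swap(4,5), hi=4 ⇒ 4 5 6 7 9 11 8
9>7: swap(4,4), hi=3 ⇒ 4 5 6 7 9 11 8
done. lo=3 hi=3; nums=4 5 6 7 9 11 8

4 5 6 7 9 11 8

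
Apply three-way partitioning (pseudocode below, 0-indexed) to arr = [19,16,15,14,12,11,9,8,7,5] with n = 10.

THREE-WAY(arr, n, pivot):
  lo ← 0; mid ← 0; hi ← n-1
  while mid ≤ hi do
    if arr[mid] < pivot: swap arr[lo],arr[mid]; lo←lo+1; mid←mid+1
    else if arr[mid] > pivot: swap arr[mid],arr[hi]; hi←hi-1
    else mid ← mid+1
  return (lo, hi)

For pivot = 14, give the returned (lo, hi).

lo=0 mid=0 hi=9
19>14: swap(0,9), hi=8 ⇒ [5,16,15,14,12,11,9,8,7,19]
5<14: swap(0,0), lo=1 mid=1 ⇒ [5,16,15,14,12,11,9,8,7,19]
16>14: swap(1,8), hi=7 ⇒ [5,7,15,14,12,11,9,8,16,19]
7<14: swap(1,1), lo=2 mid=2 ⇒ [5,7,15,14,12,11,9,8,16,19]
15>14: swap(2,7), hi=6 ⇒ [5,7,8,14,12,11,9,15,16,19]
8<14: swap(2,2), lo=3 mid=3 ⇒ [5,7,8,14,12,11,9,15,16,19]
14=14: mid=4
12<14: swap(3,4), lo=4 mid=5 ⇒ [5,7,8,12,14,11,9,15,16,19]
11<14: swap(4,5), lo=5 mid=6 ⇒ [5,7,8,12,11,14,9,15,16,19]
9<14: swap(5,6), lo=6 mid=7 ⇒ [5,7,8,12,11,9,14,15,16,19]
done. lo=6 hi=6; arr=[5,7,8,12,11,9,14,15,16,19]

(6, 6)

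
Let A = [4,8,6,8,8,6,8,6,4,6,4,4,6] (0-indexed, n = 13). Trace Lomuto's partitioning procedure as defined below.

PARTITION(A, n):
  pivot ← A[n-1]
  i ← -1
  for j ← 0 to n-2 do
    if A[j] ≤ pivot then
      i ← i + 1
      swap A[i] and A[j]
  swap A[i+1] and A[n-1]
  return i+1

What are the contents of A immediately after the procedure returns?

pivot = A[12] = 6; i = -1
j=0: A[0]=4 ≤ 6 → i=0, swap A[0],A[0] (no change) → [4,8,6,8,8,6,8,6,4,6,4,4,6]
j=1: A[1]=8 > 6 → no swap
j=2: A[2]=6 ≤ 6 → i=1, swap A[1],A[2] → [4,6,8,8,8,6,8,6,4,6,4,4,6]
j=3: A[3]=8 > 6 → no swap
j=4: A[4]=8 > 6 → no swap
j=5: A[5]=6 ≤ 6 → i=2, swap A[2],A[5] → [4,6,6,8,8,8,8,6,4,6,4,4,6]
j=6: A[6]=8 > 6 → no swap
j=7: A[7]=6 ≤ 6 → i=3, swap A[3],A[7] → [4,6,6,6,8,8,8,8,4,6,4,4,6]
j=8: A[8]=4 ≤ 6 → i=4, swap A[4],A[8] → [4,6,6,6,4,8,8,8,8,6,4,4,6]
j=9: A[9]=6 ≤ 6 → i=5, swap A[5],A[9] → [4,6,6,6,4,6,8,8,8,8,4,4,6]
j=10: A[10]=4 ≤ 6 → i=6, swap A[6],A[10] → [4,6,6,6,4,6,4,8,8,8,8,4,6]
j=11: A[11]=4 ≤ 6 → i=7, swap A[7],A[11] → [4,6,6,6,4,6,4,4,8,8,8,8,6]
final swap A[8],A[12] → [4,6,6,6,4,6,4,4,6,8,8,8,8]; return 8

[4,6,6,6,4,6,4,4,6,8,8,8,8]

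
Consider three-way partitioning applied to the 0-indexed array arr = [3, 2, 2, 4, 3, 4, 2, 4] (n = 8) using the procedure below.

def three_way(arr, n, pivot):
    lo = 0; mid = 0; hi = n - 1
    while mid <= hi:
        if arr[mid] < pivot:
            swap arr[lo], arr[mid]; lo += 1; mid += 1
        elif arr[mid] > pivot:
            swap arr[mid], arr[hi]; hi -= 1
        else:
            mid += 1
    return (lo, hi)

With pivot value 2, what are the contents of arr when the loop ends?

[2, 2, 2, 3, 4, 4, 4, 3]

pivot = 2; lo=0, mid=0, hi=7
arr[mid]=3>2: swap arr[0],arr[7]; hi=6 → [4, 2, 2, 4, 3, 4, 2, 3]
arr[mid]=4>2: swap arr[0],arr[6]; hi=5 → [2, 2, 2, 4, 3, 4, 4, 3]
arr[mid]=2=2: mid=1
arr[mid]=2=2: mid=2
arr[mid]=2=2: mid=3
arr[mid]=4>2: swap arr[3],arr[5]; hi=4 → [2, 2, 2, 4, 3, 4, 4, 3]
arr[mid]=4>2: swap arr[3],arr[4]; hi=3 → [2, 2, 2, 3, 4, 4, 4, 3]
arr[mid]=3>2: swap arr[3],arr[3]; hi=2 → [2, 2, 2, 3, 4, 4, 4, 3]
end: lo=0, hi=2; arr = [2, 2, 2, 3, 4, 4, 4, 3]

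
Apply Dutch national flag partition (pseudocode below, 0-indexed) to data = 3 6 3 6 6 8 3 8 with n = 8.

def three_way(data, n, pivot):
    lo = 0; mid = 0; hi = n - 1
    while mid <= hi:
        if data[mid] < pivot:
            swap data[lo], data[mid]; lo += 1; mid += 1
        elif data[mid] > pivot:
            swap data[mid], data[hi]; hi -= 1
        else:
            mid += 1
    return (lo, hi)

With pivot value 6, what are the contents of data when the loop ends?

pivot = 6; lo=0, mid=0, hi=7
data[mid]=3<6: swap data[0],data[0]; lo=1,mid=1 → 3 6 3 6 6 8 3 8
data[mid]=6=6: mid=2
data[mid]=3<6: swap data[1],data[2]; lo=2,mid=3 → 3 3 6 6 6 8 3 8
data[mid]=6=6: mid=4
data[mid]=6=6: mid=5
data[mid]=8>6: swap data[5],data[7]; hi=6 → 3 3 6 6 6 8 3 8
data[mid]=8>6: swap data[5],data[6]; hi=5 → 3 3 6 6 6 3 8 8
data[mid]=3<6: swap data[2],data[5]; lo=3,mid=6 → 3 3 3 6 6 6 8 8
end: lo=3, hi=5; data = 3 3 3 6 6 6 8 8

3 3 3 6 6 6 8 8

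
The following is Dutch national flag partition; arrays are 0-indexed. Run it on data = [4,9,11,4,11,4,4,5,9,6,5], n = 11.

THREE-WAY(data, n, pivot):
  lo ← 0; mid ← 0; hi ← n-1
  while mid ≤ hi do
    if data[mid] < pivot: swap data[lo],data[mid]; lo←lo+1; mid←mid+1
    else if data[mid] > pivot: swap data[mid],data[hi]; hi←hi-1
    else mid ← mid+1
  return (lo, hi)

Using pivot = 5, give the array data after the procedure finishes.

lo=0 mid=0 hi=10
4<5: swap(0,0), lo=1 mid=1 ⇒ [4,9,11,4,11,4,4,5,9,6,5]
9>5: swap(1,10), hi=9 ⇒ [4,5,11,4,11,4,4,5,9,6,9]
5=5: mid=2
11>5: swap(2,9), hi=8 ⇒ [4,5,6,4,11,4,4,5,9,11,9]
6>5: swap(2,8), hi=7 ⇒ [4,5,9,4,11,4,4,5,6,11,9]
9>5: swap(2,7), hi=6 ⇒ [4,5,5,4,11,4,4,9,6,11,9]
5=5: mid=3
4<5: swap(1,3), lo=2 mid=4 ⇒ [4,4,5,5,11,4,4,9,6,11,9]
11>5: swap(4,6), hi=5 ⇒ [4,4,5,5,4,4,11,9,6,11,9]
4<5: swap(2,4), lo=3 mid=5 ⇒ [4,4,4,5,5,4,11,9,6,11,9]
4<5: swap(3,5), lo=4 mid=6 ⇒ [4,4,4,4,5,5,11,9,6,11,9]
done. lo=4 hi=5; data=[4,4,4,4,5,5,11,9,6,11,9]

[4,4,4,4,5,5,11,9,6,11,9]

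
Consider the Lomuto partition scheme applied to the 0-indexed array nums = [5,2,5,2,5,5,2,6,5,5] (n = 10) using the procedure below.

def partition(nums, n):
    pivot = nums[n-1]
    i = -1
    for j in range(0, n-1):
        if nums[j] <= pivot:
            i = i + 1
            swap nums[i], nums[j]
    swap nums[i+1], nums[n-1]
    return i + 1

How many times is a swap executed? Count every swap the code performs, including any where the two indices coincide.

9

pivot = nums[9] = 5; i = -1
j=0: nums[0]=5 ≤ 5 → i=0, swap nums[0],nums[0] (no change) → [5,2,5,2,5,5,2,6,5,5]
j=1: nums[1]=2 ≤ 5 → i=1, swap nums[1],nums[1] (no change) → [5,2,5,2,5,5,2,6,5,5]
j=2: nums[2]=5 ≤ 5 → i=2, swap nums[2],nums[2] (no change) → [5,2,5,2,5,5,2,6,5,5]
j=3: nums[3]=2 ≤ 5 → i=3, swap nums[3],nums[3] (no change) → [5,2,5,2,5,5,2,6,5,5]
j=4: nums[4]=5 ≤ 5 → i=4, swap nums[4],nums[4] (no change) → [5,2,5,2,5,5,2,6,5,5]
j=5: nums[5]=5 ≤ 5 → i=5, swap nums[5],nums[5] (no change) → [5,2,5,2,5,5,2,6,5,5]
j=6: nums[6]=2 ≤ 5 → i=6, swap nums[6],nums[6] (no change) → [5,2,5,2,5,5,2,6,5,5]
j=7: nums[7]=6 > 5 → no swap
j=8: nums[8]=5 ≤ 5 → i=7, swap nums[7],nums[8] → [5,2,5,2,5,5,2,5,6,5]
final swap nums[8],nums[9] → [5,2,5,2,5,5,2,5,5,6]; return 8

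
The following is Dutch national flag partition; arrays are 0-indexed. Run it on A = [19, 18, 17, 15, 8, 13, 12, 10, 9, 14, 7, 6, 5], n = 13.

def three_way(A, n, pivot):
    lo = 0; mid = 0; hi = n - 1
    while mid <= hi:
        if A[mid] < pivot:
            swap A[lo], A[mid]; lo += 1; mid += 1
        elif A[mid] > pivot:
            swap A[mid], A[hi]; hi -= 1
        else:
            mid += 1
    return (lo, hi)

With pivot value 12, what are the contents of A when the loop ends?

[5, 6, 7, 9, 8, 10, 12, 13, 14, 15, 17, 18, 19]

lo=0 mid=0 hi=12
19>12: swap(0,12), hi=11 ⇒ [5, 18, 17, 15, 8, 13, 12, 10, 9, 14, 7, 6, 19]
5<12: swap(0,0), lo=1 mid=1 ⇒ [5, 18, 17, 15, 8, 13, 12, 10, 9, 14, 7, 6, 19]
18>12: swap(1,11), hi=10 ⇒ [5, 6, 17, 15, 8, 13, 12, 10, 9, 14, 7, 18, 19]
6<12: swap(1,1), lo=2 mid=2 ⇒ [5, 6, 17, 15, 8, 13, 12, 10, 9, 14, 7, 18, 19]
17>12: swap(2,10), hi=9 ⇒ [5, 6, 7, 15, 8, 13, 12, 10, 9, 14, 17, 18, 19]
7<12: swap(2,2), lo=3 mid=3 ⇒ [5, 6, 7, 15, 8, 13, 12, 10, 9, 14, 17, 18, 19]
15>12: swap(3,9), hi=8 ⇒ [5, 6, 7, 14, 8, 13, 12, 10, 9, 15, 17, 18, 19]
14>12: swap(3,8), hi=7 ⇒ [5, 6, 7, 9, 8, 13, 12, 10, 14, 15, 17, 18, 19]
9<12: swap(3,3), lo=4 mid=4 ⇒ [5, 6, 7, 9, 8, 13, 12, 10, 14, 15, 17, 18, 19]
8<12: swap(4,4), lo=5 mid=5 ⇒ [5, 6, 7, 9, 8, 13, 12, 10, 14, 15, 17, 18, 19]
13>12: swap(5,7), hi=6 ⇒ [5, 6, 7, 9, 8, 10, 12, 13, 14, 15, 17, 18, 19]
10<12: swap(5,5), lo=6 mid=6 ⇒ [5, 6, 7, 9, 8, 10, 12, 13, 14, 15, 17, 18, 19]
12=12: mid=7
done. lo=6 hi=6; A=[5, 6, 7, 9, 8, 10, 12, 13, 14, 15, 17, 18, 19]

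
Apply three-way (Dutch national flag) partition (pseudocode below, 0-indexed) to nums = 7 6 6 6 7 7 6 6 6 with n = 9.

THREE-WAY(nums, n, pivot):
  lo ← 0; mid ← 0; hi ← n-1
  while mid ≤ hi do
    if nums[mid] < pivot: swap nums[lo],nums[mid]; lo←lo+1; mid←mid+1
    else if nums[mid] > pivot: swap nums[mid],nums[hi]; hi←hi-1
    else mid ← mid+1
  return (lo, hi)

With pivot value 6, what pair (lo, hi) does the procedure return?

(0, 5)

lo=0 mid=0 hi=8
7>6: swap(0,8), hi=7 ⇒ 6 6 6 6 7 7 6 6 7
6=6: mid=1
6=6: mid=2
6=6: mid=3
6=6: mid=4
7>6: swap(4,7), hi=6 ⇒ 6 6 6 6 6 7 6 7 7
6=6: mid=5
7>6: swap(5,6), hi=5 ⇒ 6 6 6 6 6 6 7 7 7
6=6: mid=6
done. lo=0 hi=5; nums=6 6 6 6 6 6 7 7 7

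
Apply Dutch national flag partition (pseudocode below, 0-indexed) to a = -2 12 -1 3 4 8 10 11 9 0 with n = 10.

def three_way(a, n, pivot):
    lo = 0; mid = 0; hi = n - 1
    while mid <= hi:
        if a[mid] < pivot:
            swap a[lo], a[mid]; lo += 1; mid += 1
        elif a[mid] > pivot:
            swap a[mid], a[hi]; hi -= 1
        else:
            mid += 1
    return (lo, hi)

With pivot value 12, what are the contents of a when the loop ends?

-2 -1 3 4 8 10 11 9 0 12

pivot = 12; lo=0, mid=0, hi=9
a[mid]=-2<12: swap a[0],a[0]; lo=1,mid=1 → -2 12 -1 3 4 8 10 11 9 0
a[mid]=12=12: mid=2
a[mid]=-1<12: swap a[1],a[2]; lo=2,mid=3 → -2 -1 12 3 4 8 10 11 9 0
a[mid]=3<12: swap a[2],a[3]; lo=3,mid=4 → -2 -1 3 12 4 8 10 11 9 0
a[mid]=4<12: swap a[3],a[4]; lo=4,mid=5 → -2 -1 3 4 12 8 10 11 9 0
a[mid]=8<12: swap a[4],a[5]; lo=5,mid=6 → -2 -1 3 4 8 12 10 11 9 0
a[mid]=10<12: swap a[5],a[6]; lo=6,mid=7 → -2 -1 3 4 8 10 12 11 9 0
a[mid]=11<12: swap a[6],a[7]; lo=7,mid=8 → -2 -1 3 4 8 10 11 12 9 0
a[mid]=9<12: swap a[7],a[8]; lo=8,mid=9 → -2 -1 3 4 8 10 11 9 12 0
a[mid]=0<12: swap a[8],a[9]; lo=9,mid=10 → -2 -1 3 4 8 10 11 9 0 12
end: lo=9, hi=9; a = -2 -1 3 4 8 10 11 9 0 12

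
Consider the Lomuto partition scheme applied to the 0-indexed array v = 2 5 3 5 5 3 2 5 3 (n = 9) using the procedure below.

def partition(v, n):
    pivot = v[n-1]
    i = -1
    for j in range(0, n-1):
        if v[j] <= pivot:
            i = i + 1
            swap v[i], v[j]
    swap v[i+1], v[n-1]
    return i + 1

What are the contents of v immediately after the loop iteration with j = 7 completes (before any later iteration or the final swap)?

2 3 3 2 5 5 5 5 3

pivot=3, i=-1
j=0: 2≤3, i=0, swap(0,0) ⇒ 2 5 3 5 5 3 2 5 3
j=1: 5>3, skip
j=2: 3≤3, i=1, swap(1,2) ⇒ 2 3 5 5 5 3 2 5 3
j=3: 5>3, skip
j=4: 5>3, skip
j=5: 3≤3, i=2, swap(2,5) ⇒ 2 3 3 5 5 5 2 5 3
j=6: 2≤3, i=3, swap(3,6) ⇒ 2 3 3 2 5 5 5 5 3
j=7: 5>3, skip
(after j=7) v = 2 3 3 2 5 5 5 5 3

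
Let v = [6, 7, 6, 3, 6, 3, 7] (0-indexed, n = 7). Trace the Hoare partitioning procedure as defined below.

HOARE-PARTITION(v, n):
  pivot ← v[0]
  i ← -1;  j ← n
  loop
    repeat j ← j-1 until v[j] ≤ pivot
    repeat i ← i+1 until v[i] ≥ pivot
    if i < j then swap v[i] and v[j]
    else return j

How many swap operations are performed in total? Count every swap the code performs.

pivot=6
j stops at 5 (3), i stops at 0 (6); swap ⇒ [3, 7, 6, 3, 6, 6, 7]
j stops at 4 (6), i stops at 1 (7); swap ⇒ [3, 6, 6, 3, 7, 6, 7]
j stops at 3 (3), i stops at 2 (6); swap ⇒ [3, 6, 3, 6, 7, 6, 7]
j stops at 2, i stops at 3; i≥j ⇒ return 2. v=[3, 6, 3, 6, 7, 6, 7]

3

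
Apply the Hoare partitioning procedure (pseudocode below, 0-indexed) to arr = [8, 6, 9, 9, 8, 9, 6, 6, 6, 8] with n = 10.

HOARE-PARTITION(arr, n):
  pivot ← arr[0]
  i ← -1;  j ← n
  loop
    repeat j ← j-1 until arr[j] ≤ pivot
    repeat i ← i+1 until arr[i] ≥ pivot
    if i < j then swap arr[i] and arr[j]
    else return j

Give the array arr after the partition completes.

pivot=8
j stops at 9 (8), i stops at 0 (8); swap ⇒ [8, 6, 9, 9, 8, 9, 6, 6, 6, 8]
j stops at 8 (6), i stops at 2 (9); swap ⇒ [8, 6, 6, 9, 8, 9, 6, 6, 9, 8]
j stops at 7 (6), i stops at 3 (9); swap ⇒ [8, 6, 6, 6, 8, 9, 6, 9, 9, 8]
j stops at 6 (6), i stops at 4 (8); swap ⇒ [8, 6, 6, 6, 6, 9, 8, 9, 9, 8]
j stops at 4, i stops at 5; i≥j ⇒ return 4. arr=[8, 6, 6, 6, 6, 9, 8, 9, 9, 8]

[8, 6, 6, 6, 6, 9, 8, 9, 9, 8]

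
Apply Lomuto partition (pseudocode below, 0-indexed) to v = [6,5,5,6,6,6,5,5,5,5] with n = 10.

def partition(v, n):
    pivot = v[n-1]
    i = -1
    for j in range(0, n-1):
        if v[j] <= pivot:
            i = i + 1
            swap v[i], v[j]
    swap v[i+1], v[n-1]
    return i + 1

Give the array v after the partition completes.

pivot = v[9] = 5; i = -1
j=0: v[0]=6 > 5 → no swap
j=1: v[1]=5 ≤ 5 → i=0, swap v[0],v[1] → [5,6,5,6,6,6,5,5,5,5]
j=2: v[2]=5 ≤ 5 → i=1, swap v[1],v[2] → [5,5,6,6,6,6,5,5,5,5]
j=3: v[3]=6 > 5 → no swap
j=4: v[4]=6 > 5 → no swap
j=5: v[5]=6 > 5 → no swap
j=6: v[6]=5 ≤ 5 → i=2, swap v[2],v[6] → [5,5,5,6,6,6,6,5,5,5]
j=7: v[7]=5 ≤ 5 → i=3, swap v[3],v[7] → [5,5,5,5,6,6,6,6,5,5]
j=8: v[8]=5 ≤ 5 → i=4, swap v[4],v[8] → [5,5,5,5,5,6,6,6,6,5]
final swap v[5],v[9] → [5,5,5,5,5,5,6,6,6,6]; return 5

[5,5,5,5,5,5,6,6,6,6]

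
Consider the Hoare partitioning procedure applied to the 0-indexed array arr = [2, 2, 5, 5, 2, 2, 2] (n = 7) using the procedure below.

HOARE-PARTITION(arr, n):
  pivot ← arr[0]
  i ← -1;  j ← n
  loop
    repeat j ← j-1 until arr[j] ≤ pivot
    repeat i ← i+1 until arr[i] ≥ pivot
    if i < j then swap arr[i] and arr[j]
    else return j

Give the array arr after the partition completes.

pivot=2
j stops at 6 (2), i stops at 0 (2); swap ⇒ [2, 2, 5, 5, 2, 2, 2]
j stops at 5 (2), i stops at 1 (2); swap ⇒ [2, 2, 5, 5, 2, 2, 2]
j stops at 4 (2), i stops at 2 (5); swap ⇒ [2, 2, 2, 5, 5, 2, 2]
j stops at 2, i stops at 3; i≥j ⇒ return 2. arr=[2, 2, 2, 5, 5, 2, 2]

[2, 2, 2, 5, 5, 2, 2]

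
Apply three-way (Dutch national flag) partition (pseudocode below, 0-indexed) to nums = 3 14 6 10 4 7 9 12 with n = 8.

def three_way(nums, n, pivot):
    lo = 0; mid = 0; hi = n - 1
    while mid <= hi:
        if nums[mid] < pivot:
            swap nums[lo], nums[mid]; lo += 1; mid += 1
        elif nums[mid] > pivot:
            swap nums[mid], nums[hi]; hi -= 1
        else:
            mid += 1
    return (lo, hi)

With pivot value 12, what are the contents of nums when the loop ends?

pivot = 12; lo=0, mid=0, hi=7
nums[mid]=3<12: swap nums[0],nums[0]; lo=1,mid=1 → 3 14 6 10 4 7 9 12
nums[mid]=14>12: swap nums[1],nums[7]; hi=6 → 3 12 6 10 4 7 9 14
nums[mid]=12=12: mid=2
nums[mid]=6<12: swap nums[1],nums[2]; lo=2,mid=3 → 3 6 12 10 4 7 9 14
nums[mid]=10<12: swap nums[2],nums[3]; lo=3,mid=4 → 3 6 10 12 4 7 9 14
nums[mid]=4<12: swap nums[3],nums[4]; lo=4,mid=5 → 3 6 10 4 12 7 9 14
nums[mid]=7<12: swap nums[4],nums[5]; lo=5,mid=6 → 3 6 10 4 7 12 9 14
nums[mid]=9<12: swap nums[5],nums[6]; lo=6,mid=7 → 3 6 10 4 7 9 12 14
end: lo=6, hi=6; nums = 3 6 10 4 7 9 12 14

3 6 10 4 7 9 12 14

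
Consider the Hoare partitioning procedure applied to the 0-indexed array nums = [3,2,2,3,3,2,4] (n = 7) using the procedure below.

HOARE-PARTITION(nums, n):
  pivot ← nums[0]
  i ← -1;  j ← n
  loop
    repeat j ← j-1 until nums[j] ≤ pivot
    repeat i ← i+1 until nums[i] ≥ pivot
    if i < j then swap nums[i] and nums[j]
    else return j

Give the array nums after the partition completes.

[2,2,2,3,3,3,4]

pivot=3
j stops at 5 (2), i stops at 0 (3); swap ⇒ [2,2,2,3,3,3,4]
j stops at 4 (3), i stops at 3 (3); swap ⇒ [2,2,2,3,3,3,4]
j stops at 3, i stops at 4; i≥j ⇒ return 3. nums=[2,2,2,3,3,3,4]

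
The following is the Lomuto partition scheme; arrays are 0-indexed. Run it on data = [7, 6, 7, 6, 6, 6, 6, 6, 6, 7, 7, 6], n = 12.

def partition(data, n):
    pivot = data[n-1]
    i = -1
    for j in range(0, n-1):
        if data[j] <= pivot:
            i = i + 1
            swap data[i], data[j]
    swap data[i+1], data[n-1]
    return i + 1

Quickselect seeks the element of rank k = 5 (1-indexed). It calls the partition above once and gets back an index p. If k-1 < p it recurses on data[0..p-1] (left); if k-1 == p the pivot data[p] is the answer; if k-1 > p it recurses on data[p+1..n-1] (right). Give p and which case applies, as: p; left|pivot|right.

7; left

pivot=6, i=-1
j=0: 7>6, skip
j=1: 6≤6, i=0, swap(0,1) ⇒ [6, 7, 7, 6, 6, 6, 6, 6, 6, 7, 7, 6]
j=2: 7>6, skip
j=3: 6≤6, i=1, swap(1,3) ⇒ [6, 6, 7, 7, 6, 6, 6, 6, 6, 7, 7, 6]
j=4: 6≤6, i=2, swap(2,4) ⇒ [6, 6, 6, 7, 7, 6, 6, 6, 6, 7, 7, 6]
j=5: 6≤6, i=3, swap(3,5) ⇒ [6, 6, 6, 6, 7, 7, 6, 6, 6, 7, 7, 6]
j=6: 6≤6, i=4, swap(4,6) ⇒ [6, 6, 6, 6, 6, 7, 7, 6, 6, 7, 7, 6]
j=7: 6≤6, i=5, swap(5,7) ⇒ [6, 6, 6, 6, 6, 6, 7, 7, 6, 7, 7, 6]
j=8: 6≤6, i=6, swap(6,8) ⇒ [6, 6, 6, 6, 6, 6, 6, 7, 7, 7, 7, 6]
j=9: 7>6, skip
j=10: 7>6, skip
swap(7,11) ⇒ [6, 6, 6, 6, 6, 6, 6, 6, 7, 7, 7, 7]; return 7
p = 7; k-1 = 4 < 7 ⇒ left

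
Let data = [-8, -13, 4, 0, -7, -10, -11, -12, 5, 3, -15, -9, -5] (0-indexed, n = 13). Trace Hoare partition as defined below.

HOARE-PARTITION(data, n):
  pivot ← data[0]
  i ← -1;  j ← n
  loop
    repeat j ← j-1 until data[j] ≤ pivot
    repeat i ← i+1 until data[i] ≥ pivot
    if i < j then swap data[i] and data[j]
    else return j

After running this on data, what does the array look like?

[-9, -13, -15, -12, -11, -10, -7, 0, 5, 3, 4, -8, -5]

pivot=-8
j stops at 11 (-9), i stops at 0 (-8); swap ⇒ [-9, -13, 4, 0, -7, -10, -11, -12, 5, 3, -15, -8, -5]
j stops at 10 (-15), i stops at 2 (4); swap ⇒ [-9, -13, -15, 0, -7, -10, -11, -12, 5, 3, 4, -8, -5]
j stops at 7 (-12), i stops at 3 (0); swap ⇒ [-9, -13, -15, -12, -7, -10, -11, 0, 5, 3, 4, -8, -5]
j stops at 6 (-11), i stops at 4 (-7); swap ⇒ [-9, -13, -15, -12, -11, -10, -7, 0, 5, 3, 4, -8, -5]
j stops at 5, i stops at 6; i≥j ⇒ return 5. data=[-9, -13, -15, -12, -11, -10, -7, 0, 5, 3, 4, -8, -5]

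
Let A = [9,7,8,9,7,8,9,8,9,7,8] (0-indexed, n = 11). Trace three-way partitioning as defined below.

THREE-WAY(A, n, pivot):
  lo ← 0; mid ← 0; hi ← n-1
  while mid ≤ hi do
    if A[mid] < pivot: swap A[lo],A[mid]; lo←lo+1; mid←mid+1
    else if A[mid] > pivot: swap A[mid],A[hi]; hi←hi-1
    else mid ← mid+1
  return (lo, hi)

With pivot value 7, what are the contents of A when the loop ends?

[7,7,7,9,8,9,8,9,8,8,9]

pivot = 7; lo=0, mid=0, hi=10
A[mid]=9>7: swap A[0],A[10]; hi=9 → [8,7,8,9,7,8,9,8,9,7,9]
A[mid]=8>7: swap A[0],A[9]; hi=8 → [7,7,8,9,7,8,9,8,9,8,9]
A[mid]=7=7: mid=1
A[mid]=7=7: mid=2
A[mid]=8>7: swap A[2],A[8]; hi=7 → [7,7,9,9,7,8,9,8,8,8,9]
A[mid]=9>7: swap A[2],A[7]; hi=6 → [7,7,8,9,7,8,9,9,8,8,9]
A[mid]=8>7: swap A[2],A[6]; hi=5 → [7,7,9,9,7,8,8,9,8,8,9]
A[mid]=9>7: swap A[2],A[5]; hi=4 → [7,7,8,9,7,9,8,9,8,8,9]
A[mid]=8>7: swap A[2],A[4]; hi=3 → [7,7,7,9,8,9,8,9,8,8,9]
A[mid]=7=7: mid=3
A[mid]=9>7: swap A[3],A[3]; hi=2 → [7,7,7,9,8,9,8,9,8,8,9]
end: lo=0, hi=2; A = [7,7,7,9,8,9,8,9,8,8,9]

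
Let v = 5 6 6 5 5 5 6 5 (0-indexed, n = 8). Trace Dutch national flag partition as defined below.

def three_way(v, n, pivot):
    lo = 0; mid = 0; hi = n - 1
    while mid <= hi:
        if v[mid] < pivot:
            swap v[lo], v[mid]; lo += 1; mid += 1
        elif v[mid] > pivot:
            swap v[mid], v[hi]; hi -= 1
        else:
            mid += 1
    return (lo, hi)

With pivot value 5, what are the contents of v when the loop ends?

pivot = 5; lo=0, mid=0, hi=7
v[mid]=5=5: mid=1
v[mid]=6>5: swap v[1],v[7]; hi=6 → 5 5 6 5 5 5 6 6
v[mid]=5=5: mid=2
v[mid]=6>5: swap v[2],v[6]; hi=5 → 5 5 6 5 5 5 6 6
v[mid]=6>5: swap v[2],v[5]; hi=4 → 5 5 5 5 5 6 6 6
v[mid]=5=5: mid=3
v[mid]=5=5: mid=4
v[mid]=5=5: mid=5
end: lo=0, hi=4; v = 5 5 5 5 5 6 6 6

5 5 5 5 5 6 6 6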